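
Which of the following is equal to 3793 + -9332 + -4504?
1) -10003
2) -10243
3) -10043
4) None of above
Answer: 3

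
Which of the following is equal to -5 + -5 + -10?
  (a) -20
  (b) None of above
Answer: a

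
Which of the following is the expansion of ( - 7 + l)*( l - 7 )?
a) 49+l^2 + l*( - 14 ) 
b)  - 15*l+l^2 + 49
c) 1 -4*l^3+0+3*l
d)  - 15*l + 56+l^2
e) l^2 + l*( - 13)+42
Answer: a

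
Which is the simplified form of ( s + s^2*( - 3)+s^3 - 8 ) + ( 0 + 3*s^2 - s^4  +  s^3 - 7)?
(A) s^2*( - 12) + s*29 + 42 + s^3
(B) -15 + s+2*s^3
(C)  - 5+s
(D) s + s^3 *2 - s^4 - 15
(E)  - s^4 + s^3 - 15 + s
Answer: D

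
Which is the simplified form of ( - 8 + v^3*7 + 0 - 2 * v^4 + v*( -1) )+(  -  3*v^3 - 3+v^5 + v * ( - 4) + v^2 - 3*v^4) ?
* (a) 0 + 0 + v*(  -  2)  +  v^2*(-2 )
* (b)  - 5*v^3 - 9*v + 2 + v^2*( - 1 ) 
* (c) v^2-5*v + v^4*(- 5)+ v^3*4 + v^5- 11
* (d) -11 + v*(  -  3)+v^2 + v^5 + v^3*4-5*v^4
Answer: c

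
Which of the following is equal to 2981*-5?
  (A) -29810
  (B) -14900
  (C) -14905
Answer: C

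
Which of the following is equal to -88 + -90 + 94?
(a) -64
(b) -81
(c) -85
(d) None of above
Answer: d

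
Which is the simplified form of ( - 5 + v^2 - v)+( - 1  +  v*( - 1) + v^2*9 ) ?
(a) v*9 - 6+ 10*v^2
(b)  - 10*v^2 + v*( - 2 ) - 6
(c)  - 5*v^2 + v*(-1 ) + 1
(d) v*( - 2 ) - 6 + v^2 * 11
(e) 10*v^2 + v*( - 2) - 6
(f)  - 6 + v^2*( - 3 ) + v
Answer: e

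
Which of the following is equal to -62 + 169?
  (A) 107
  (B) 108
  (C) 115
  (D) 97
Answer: A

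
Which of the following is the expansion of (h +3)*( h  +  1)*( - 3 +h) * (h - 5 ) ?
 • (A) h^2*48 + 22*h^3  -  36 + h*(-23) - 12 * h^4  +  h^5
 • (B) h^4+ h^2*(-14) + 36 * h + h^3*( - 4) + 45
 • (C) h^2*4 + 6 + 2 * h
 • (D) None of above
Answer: B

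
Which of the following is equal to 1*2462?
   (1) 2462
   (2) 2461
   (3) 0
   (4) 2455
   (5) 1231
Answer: 1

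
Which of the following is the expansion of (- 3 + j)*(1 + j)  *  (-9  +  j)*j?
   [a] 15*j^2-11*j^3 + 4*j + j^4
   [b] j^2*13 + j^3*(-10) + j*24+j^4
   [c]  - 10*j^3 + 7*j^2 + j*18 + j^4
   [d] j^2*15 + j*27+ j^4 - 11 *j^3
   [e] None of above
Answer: d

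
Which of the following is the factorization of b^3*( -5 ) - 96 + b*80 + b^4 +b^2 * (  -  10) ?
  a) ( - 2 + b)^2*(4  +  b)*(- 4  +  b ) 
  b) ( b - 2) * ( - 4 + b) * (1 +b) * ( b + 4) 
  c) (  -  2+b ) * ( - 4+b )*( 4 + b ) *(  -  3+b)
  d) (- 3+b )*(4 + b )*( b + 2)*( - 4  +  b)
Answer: c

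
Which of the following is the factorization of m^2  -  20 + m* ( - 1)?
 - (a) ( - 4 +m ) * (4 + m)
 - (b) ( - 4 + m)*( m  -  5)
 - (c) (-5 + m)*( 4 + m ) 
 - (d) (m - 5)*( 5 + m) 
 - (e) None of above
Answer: c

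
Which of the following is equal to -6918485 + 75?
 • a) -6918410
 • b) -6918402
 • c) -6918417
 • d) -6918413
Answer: a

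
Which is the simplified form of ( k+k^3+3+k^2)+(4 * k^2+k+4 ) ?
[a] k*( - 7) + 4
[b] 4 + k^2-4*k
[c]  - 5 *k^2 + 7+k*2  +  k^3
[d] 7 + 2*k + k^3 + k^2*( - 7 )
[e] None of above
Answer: e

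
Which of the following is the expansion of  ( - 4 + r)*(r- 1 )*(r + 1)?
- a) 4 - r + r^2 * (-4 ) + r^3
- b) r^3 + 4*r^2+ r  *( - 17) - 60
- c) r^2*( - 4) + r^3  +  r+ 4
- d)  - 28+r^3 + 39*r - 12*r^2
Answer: a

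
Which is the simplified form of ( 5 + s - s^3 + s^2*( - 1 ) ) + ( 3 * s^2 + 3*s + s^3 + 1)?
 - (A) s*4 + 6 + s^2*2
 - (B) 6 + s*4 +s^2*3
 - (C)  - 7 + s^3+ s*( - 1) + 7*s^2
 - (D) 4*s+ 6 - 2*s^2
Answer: A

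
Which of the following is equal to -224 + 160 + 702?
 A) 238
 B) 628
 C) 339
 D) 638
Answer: D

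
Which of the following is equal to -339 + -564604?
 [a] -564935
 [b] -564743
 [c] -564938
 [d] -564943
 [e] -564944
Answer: d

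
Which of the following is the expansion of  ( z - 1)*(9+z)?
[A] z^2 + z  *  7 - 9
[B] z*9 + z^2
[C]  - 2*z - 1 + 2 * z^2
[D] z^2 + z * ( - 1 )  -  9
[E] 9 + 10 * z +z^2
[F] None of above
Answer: F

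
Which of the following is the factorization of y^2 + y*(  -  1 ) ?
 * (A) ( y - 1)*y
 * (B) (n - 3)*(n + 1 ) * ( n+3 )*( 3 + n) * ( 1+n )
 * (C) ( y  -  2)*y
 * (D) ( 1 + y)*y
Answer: A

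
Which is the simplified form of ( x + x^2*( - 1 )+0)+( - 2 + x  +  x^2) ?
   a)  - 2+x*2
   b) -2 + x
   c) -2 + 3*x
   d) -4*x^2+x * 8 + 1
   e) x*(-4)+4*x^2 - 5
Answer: a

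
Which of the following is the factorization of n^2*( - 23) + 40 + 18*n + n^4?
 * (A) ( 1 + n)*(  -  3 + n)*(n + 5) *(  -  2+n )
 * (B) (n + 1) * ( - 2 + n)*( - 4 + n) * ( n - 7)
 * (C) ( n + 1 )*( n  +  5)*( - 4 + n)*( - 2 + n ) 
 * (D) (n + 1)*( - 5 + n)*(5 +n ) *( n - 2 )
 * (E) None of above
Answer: C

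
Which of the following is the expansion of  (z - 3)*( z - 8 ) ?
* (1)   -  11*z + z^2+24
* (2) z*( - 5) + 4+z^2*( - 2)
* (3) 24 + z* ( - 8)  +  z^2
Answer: 1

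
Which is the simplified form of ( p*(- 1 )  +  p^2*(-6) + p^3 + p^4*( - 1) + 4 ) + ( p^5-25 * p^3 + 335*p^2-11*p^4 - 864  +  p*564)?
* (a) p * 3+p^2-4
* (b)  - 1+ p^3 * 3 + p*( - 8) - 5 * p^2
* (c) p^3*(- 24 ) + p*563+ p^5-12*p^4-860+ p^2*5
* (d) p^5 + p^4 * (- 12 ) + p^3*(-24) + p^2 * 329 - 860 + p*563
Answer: d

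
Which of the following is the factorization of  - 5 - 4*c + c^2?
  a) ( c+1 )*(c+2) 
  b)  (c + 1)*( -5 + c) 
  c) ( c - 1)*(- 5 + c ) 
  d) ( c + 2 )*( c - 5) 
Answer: b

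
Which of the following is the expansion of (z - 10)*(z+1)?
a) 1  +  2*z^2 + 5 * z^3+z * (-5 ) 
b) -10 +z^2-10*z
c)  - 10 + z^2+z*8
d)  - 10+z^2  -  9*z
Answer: d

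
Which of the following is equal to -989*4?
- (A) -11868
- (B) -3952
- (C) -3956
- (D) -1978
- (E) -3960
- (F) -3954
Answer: C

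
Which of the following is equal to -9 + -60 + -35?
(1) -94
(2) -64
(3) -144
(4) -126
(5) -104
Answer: 5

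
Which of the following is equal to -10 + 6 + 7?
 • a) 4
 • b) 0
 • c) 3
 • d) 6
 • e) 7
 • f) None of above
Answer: c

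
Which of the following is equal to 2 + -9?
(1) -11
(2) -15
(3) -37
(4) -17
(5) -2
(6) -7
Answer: 6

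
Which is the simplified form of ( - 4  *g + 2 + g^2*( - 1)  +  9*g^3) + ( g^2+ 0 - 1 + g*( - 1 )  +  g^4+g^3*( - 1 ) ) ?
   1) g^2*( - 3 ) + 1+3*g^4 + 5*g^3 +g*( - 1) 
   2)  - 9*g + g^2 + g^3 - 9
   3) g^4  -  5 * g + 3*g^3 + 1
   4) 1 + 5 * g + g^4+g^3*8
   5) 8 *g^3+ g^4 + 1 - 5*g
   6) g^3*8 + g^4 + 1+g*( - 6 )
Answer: 5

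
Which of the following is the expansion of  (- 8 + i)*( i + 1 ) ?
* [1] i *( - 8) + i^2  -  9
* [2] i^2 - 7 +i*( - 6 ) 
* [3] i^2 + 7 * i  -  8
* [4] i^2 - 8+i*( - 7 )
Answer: 4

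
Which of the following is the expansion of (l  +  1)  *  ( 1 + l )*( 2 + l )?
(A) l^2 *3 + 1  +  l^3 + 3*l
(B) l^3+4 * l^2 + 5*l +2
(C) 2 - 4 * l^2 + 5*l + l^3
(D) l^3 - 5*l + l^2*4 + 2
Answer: B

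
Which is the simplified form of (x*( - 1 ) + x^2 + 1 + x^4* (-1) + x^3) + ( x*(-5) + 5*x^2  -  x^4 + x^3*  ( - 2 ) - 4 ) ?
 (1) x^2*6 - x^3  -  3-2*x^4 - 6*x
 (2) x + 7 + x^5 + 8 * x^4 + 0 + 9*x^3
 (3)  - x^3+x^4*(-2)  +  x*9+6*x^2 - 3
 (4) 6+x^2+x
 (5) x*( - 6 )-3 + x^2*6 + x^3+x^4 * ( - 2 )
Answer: 1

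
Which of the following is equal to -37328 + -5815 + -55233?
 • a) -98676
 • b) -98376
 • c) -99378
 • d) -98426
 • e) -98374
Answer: b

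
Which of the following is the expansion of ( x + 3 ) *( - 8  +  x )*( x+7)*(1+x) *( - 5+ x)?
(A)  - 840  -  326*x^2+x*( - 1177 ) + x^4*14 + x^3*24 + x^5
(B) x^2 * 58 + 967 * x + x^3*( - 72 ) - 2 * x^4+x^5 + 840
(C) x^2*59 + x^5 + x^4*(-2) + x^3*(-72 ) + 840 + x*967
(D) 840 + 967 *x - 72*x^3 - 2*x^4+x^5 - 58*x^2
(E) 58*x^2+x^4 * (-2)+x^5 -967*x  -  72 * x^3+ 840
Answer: B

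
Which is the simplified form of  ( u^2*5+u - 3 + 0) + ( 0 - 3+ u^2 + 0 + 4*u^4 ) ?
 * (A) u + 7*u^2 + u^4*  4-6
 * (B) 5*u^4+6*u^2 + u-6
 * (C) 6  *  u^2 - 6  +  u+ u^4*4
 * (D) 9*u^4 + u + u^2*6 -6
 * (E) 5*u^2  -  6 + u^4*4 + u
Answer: C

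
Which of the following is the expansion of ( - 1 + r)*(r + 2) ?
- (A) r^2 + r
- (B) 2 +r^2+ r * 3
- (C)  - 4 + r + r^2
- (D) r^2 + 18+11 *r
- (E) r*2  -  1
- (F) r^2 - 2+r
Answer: F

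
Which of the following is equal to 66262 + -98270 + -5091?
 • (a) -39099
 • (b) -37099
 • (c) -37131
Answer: b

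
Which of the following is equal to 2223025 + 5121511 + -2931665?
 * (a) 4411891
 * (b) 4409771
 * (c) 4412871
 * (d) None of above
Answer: c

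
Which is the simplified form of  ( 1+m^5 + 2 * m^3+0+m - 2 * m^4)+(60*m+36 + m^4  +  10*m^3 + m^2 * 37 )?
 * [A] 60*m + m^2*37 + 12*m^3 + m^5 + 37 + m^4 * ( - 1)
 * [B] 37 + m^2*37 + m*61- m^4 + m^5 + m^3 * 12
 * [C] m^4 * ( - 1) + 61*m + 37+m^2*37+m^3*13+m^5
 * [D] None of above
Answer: B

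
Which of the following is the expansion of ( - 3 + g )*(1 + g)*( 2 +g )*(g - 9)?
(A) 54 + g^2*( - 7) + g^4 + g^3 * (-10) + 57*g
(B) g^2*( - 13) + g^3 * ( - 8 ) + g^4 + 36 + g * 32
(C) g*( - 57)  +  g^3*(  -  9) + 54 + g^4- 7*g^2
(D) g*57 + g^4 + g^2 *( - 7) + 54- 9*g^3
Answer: D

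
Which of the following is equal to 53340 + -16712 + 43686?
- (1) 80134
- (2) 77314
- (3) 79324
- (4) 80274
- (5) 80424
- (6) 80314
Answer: 6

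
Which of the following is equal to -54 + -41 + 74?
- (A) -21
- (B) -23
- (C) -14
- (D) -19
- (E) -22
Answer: A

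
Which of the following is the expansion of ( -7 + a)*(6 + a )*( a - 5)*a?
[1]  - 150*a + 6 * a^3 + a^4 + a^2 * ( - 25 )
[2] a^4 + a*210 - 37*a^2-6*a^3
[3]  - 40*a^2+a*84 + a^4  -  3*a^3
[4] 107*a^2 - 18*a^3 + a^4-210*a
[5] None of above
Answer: 2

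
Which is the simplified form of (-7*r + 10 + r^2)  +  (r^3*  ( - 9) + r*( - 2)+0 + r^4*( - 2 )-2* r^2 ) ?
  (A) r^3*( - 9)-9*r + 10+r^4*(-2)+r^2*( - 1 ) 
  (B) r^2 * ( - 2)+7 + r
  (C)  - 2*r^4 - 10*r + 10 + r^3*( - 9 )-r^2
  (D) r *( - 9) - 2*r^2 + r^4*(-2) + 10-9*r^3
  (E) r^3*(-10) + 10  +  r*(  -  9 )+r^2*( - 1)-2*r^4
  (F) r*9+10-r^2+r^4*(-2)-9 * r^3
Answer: A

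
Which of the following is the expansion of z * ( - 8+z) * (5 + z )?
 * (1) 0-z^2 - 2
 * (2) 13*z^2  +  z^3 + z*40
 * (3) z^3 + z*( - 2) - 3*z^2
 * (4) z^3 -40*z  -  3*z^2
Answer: 4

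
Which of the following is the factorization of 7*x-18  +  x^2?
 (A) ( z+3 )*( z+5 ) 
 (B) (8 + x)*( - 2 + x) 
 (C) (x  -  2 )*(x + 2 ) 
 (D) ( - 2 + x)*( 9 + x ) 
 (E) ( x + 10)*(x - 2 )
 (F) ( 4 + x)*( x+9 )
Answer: D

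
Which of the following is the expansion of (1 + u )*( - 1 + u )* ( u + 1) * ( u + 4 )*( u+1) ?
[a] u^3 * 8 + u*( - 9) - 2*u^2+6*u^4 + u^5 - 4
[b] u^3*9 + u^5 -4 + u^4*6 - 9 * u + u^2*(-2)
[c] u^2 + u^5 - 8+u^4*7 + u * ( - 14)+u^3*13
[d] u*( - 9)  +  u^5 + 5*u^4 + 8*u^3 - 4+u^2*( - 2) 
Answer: a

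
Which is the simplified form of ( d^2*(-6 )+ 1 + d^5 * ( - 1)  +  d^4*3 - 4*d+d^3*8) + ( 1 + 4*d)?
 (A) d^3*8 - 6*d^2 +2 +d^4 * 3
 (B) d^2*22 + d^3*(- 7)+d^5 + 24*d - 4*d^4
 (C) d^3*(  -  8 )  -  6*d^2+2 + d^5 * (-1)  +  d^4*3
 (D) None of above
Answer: D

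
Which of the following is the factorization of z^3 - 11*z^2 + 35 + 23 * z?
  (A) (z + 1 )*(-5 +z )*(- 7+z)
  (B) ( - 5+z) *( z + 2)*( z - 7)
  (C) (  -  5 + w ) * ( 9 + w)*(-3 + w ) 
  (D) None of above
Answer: A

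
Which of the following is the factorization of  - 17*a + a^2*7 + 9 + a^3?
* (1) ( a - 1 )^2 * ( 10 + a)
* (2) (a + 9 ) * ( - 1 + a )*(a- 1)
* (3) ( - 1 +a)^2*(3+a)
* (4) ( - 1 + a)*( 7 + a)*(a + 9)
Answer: 2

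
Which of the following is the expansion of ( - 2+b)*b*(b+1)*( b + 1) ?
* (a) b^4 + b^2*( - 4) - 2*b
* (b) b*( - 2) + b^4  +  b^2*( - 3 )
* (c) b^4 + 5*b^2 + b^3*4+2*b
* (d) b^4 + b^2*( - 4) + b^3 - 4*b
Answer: b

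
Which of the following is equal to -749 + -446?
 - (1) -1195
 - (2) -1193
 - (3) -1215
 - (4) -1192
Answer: 1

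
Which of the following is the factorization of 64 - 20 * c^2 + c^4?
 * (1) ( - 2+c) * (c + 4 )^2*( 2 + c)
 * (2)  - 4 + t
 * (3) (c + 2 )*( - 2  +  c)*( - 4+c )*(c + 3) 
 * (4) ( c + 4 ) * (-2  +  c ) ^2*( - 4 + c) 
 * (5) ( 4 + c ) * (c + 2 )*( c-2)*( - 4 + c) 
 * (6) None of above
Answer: 5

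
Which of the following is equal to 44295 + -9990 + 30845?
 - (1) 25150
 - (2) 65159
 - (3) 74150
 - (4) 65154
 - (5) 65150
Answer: 5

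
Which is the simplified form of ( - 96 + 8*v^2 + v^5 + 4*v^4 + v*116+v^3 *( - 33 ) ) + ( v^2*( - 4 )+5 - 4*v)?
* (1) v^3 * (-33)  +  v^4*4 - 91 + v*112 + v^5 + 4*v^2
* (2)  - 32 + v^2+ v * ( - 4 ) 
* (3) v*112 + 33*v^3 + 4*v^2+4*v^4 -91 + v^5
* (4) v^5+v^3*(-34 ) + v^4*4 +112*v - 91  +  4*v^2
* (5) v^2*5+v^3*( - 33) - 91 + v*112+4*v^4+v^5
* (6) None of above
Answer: 1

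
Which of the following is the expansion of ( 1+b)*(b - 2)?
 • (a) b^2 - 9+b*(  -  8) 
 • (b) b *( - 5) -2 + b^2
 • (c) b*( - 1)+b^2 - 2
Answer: c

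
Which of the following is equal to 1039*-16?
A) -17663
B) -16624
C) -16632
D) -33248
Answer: B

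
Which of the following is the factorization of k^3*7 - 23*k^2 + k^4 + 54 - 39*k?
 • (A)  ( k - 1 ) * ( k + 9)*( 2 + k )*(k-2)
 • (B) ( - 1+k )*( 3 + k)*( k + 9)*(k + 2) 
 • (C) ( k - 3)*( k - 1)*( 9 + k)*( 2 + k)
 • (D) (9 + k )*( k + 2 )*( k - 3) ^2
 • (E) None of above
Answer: C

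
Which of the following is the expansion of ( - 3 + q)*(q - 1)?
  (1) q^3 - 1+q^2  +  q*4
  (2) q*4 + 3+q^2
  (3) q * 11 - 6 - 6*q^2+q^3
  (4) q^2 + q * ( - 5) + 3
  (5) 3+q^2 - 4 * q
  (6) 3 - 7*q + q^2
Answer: 5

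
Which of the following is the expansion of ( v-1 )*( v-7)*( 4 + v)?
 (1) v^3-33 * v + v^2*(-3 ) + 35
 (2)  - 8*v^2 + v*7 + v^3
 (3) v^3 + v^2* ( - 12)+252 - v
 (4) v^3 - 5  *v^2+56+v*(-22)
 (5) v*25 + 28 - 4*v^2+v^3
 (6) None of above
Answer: 6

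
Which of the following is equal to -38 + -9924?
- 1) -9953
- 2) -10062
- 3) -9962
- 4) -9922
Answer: 3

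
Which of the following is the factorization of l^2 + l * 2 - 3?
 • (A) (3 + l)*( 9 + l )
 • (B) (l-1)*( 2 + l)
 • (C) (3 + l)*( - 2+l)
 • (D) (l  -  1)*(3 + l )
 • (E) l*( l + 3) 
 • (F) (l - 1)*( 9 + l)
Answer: D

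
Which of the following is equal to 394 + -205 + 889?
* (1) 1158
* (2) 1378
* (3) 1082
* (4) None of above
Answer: 4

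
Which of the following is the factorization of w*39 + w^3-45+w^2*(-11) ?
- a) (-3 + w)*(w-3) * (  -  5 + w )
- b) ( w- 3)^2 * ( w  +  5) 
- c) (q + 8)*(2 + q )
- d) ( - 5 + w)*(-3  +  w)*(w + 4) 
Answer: a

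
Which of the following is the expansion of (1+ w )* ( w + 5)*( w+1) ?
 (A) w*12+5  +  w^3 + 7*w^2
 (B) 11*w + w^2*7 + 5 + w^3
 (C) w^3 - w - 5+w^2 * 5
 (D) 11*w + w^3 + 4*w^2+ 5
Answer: B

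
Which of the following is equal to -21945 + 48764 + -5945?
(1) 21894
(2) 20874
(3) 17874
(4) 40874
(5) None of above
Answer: 2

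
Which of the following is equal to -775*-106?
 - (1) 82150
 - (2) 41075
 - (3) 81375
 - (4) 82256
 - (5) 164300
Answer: 1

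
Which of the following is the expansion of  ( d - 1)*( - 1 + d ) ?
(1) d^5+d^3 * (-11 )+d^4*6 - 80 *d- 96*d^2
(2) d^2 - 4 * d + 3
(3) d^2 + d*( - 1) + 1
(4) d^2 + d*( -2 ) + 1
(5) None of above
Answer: 4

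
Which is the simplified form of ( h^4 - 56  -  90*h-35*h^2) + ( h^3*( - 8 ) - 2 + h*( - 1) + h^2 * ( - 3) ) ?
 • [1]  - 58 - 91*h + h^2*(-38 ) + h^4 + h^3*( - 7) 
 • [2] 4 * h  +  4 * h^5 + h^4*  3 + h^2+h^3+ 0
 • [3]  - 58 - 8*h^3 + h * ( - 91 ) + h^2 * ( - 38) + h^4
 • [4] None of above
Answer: 3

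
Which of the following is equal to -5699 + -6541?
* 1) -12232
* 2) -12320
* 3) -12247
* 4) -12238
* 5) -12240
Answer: 5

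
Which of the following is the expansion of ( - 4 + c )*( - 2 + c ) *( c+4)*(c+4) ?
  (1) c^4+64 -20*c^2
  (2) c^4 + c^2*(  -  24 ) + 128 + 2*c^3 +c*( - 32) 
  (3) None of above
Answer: 2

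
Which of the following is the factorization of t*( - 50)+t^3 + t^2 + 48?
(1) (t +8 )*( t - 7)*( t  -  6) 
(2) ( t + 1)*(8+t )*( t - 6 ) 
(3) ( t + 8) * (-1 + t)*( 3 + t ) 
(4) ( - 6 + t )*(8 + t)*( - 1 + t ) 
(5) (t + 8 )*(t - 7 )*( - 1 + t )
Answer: 4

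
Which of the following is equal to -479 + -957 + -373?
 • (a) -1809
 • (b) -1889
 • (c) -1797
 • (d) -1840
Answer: a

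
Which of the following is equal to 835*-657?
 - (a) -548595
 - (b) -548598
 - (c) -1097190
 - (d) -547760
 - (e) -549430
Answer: a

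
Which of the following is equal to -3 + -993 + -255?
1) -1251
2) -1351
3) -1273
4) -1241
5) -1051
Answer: 1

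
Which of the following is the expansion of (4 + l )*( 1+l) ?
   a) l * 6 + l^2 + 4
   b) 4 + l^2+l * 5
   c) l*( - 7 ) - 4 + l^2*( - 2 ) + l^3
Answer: b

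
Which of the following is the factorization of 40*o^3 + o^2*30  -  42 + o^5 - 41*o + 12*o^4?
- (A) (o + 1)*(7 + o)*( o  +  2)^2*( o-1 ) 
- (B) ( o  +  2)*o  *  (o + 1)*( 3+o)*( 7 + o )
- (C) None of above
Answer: C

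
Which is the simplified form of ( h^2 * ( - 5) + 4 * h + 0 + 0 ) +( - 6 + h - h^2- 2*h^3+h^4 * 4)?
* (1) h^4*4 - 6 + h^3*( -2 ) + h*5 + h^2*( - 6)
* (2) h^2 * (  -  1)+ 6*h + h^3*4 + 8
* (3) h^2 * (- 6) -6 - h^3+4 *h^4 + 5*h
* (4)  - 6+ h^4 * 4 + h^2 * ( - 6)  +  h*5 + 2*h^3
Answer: 1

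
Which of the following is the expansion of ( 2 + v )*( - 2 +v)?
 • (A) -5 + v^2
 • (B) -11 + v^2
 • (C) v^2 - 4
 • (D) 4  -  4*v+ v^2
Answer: C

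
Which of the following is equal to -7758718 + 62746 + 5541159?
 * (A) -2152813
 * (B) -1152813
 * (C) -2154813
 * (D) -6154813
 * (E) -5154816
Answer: C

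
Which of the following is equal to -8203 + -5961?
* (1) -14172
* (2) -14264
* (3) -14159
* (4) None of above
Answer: 4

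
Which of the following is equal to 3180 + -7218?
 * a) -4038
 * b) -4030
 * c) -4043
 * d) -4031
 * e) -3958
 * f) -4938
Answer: a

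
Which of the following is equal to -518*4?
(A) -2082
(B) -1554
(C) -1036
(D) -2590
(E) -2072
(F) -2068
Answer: E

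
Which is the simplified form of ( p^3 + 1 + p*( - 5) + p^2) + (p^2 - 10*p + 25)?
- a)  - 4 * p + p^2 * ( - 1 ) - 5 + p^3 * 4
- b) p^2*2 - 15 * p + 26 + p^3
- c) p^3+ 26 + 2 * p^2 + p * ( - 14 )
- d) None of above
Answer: b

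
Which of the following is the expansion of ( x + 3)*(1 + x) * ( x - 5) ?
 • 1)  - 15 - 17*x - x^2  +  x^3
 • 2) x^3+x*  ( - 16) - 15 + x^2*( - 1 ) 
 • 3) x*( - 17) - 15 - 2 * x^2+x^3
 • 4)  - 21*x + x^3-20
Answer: 1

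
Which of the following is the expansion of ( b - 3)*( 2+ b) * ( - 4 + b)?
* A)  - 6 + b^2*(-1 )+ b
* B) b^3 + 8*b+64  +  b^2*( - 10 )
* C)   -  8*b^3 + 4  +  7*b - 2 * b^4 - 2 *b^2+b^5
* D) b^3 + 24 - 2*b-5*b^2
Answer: D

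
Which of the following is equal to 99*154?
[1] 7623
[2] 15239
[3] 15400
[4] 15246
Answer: 4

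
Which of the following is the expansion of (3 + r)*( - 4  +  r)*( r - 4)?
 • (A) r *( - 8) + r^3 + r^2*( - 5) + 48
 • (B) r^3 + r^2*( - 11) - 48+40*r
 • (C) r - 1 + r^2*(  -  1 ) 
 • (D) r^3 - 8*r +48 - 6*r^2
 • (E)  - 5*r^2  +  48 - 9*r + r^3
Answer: A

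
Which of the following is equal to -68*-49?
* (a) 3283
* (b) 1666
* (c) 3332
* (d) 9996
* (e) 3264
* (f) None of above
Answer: c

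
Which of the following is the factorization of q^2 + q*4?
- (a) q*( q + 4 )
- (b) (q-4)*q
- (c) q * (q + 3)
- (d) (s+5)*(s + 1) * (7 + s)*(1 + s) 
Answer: a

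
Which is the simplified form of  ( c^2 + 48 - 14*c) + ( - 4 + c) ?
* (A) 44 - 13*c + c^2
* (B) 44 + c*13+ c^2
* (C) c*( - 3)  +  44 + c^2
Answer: A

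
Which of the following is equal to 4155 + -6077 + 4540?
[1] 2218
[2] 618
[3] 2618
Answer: 3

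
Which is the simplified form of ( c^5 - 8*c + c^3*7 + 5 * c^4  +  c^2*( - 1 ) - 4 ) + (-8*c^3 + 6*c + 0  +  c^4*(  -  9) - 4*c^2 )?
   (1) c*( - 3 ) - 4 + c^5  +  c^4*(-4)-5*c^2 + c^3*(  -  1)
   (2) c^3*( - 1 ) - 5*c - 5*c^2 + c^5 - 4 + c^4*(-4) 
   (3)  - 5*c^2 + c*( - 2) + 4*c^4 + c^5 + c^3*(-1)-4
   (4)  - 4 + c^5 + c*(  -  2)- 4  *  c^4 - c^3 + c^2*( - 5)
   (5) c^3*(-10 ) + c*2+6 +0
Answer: 4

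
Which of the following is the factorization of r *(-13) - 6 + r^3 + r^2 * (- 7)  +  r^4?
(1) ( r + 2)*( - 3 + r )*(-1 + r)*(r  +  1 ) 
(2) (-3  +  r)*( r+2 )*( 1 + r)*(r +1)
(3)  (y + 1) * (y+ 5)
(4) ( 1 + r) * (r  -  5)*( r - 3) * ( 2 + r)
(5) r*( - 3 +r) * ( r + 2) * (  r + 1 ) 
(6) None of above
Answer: 2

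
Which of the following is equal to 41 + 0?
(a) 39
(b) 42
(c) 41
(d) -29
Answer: c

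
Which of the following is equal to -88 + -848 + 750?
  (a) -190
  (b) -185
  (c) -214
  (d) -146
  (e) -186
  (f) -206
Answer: e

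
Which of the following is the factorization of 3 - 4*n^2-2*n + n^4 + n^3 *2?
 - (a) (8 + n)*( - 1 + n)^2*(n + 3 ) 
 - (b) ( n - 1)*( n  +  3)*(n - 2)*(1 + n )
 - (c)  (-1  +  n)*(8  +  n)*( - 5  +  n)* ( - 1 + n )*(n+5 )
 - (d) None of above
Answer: d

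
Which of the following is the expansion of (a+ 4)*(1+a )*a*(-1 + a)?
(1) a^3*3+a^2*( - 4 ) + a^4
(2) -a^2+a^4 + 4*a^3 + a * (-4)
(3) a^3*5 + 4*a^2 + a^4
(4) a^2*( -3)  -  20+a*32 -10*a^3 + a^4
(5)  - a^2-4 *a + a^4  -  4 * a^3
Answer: 2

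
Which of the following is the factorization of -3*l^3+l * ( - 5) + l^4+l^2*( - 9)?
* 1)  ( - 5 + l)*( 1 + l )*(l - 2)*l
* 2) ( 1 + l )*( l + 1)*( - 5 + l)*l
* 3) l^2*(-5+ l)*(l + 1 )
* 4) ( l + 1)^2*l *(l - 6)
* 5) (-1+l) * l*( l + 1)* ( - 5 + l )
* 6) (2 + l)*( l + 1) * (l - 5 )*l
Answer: 2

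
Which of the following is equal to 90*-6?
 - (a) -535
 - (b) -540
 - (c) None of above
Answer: b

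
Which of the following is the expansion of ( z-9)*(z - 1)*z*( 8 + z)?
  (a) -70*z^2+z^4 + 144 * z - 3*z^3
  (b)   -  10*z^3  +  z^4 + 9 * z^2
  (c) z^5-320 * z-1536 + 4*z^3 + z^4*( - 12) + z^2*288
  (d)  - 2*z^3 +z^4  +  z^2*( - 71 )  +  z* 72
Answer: d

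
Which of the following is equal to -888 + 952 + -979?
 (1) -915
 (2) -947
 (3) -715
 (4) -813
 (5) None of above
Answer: 1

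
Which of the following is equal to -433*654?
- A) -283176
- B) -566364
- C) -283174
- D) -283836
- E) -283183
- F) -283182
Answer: F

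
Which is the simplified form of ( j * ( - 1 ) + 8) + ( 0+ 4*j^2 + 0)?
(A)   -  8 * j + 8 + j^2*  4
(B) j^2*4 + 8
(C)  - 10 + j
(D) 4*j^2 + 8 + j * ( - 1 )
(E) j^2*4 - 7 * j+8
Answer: D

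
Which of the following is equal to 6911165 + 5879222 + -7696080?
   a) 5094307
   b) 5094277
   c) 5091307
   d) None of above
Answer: a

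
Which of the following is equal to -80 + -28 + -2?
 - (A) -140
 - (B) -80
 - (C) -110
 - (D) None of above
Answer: C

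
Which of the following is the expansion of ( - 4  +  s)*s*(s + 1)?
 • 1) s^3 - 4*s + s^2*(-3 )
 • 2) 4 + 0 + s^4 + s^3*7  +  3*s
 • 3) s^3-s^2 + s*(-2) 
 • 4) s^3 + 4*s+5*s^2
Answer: 1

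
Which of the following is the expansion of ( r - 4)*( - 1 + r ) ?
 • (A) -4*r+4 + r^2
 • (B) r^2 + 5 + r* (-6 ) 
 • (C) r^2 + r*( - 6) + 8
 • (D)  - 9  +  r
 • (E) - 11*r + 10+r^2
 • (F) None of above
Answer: F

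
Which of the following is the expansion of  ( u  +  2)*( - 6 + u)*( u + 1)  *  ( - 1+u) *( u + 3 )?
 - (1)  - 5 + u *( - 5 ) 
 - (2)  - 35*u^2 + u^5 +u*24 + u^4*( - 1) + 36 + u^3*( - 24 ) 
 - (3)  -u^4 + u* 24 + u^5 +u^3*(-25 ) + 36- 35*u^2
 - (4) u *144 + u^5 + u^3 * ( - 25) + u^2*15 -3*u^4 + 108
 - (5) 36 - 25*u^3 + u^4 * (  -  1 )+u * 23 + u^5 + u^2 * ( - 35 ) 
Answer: 3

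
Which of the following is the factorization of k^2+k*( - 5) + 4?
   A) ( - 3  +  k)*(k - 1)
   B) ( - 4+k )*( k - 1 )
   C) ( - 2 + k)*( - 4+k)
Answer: B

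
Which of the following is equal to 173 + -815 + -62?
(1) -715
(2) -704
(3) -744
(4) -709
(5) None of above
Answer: 2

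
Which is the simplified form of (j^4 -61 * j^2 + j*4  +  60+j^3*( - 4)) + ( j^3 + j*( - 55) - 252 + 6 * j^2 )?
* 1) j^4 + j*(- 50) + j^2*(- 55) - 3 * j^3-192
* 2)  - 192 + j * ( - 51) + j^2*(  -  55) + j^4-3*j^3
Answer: 2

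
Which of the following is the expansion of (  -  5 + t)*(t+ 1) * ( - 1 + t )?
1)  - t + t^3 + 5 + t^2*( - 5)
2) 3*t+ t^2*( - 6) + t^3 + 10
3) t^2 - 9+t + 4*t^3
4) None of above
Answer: 1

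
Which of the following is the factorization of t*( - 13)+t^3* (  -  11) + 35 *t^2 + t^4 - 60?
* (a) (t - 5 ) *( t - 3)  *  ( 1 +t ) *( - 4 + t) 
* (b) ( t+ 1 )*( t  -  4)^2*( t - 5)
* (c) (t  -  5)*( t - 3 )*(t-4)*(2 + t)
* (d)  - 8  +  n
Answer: a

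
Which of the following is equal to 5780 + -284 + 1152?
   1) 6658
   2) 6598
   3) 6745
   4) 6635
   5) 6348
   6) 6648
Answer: 6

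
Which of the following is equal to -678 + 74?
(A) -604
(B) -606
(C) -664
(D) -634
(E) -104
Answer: A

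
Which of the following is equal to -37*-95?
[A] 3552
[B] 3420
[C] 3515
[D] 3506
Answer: C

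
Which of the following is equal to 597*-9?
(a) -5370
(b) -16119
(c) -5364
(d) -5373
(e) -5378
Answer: d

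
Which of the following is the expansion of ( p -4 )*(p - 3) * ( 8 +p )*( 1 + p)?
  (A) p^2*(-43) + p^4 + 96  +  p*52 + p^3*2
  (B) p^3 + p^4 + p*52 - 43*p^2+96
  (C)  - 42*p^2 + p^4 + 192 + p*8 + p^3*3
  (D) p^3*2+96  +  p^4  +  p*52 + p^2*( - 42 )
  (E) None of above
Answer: A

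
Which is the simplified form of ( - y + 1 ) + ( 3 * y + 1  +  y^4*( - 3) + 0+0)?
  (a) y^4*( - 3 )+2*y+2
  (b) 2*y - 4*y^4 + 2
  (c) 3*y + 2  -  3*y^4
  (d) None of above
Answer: a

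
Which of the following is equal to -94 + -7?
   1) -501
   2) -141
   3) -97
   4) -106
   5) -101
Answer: 5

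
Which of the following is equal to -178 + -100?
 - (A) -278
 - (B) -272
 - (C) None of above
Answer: A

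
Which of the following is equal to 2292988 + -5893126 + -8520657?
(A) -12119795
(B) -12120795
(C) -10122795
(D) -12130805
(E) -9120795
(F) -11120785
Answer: B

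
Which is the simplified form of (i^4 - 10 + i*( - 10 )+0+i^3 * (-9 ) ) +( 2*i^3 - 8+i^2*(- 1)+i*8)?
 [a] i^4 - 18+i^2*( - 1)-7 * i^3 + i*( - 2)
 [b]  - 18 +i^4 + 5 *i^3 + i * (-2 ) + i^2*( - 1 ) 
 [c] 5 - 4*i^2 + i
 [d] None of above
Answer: a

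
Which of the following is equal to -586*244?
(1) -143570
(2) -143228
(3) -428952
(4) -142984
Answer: 4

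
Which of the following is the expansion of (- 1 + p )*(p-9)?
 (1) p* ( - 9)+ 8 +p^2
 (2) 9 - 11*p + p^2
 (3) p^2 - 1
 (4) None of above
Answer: 4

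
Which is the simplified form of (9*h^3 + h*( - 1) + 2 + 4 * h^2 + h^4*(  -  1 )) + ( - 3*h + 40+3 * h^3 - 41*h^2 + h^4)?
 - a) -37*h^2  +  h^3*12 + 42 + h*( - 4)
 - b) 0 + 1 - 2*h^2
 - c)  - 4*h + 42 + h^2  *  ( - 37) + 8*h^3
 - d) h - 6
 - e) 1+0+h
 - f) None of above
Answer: a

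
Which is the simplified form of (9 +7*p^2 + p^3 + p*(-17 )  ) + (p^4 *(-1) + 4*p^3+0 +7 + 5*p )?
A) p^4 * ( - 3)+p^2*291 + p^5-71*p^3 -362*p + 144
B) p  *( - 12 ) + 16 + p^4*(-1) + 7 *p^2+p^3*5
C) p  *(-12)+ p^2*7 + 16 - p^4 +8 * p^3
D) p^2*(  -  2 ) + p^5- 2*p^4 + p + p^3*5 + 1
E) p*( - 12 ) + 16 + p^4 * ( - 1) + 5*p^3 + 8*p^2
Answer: B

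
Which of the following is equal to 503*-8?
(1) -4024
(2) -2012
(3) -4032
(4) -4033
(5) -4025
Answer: 1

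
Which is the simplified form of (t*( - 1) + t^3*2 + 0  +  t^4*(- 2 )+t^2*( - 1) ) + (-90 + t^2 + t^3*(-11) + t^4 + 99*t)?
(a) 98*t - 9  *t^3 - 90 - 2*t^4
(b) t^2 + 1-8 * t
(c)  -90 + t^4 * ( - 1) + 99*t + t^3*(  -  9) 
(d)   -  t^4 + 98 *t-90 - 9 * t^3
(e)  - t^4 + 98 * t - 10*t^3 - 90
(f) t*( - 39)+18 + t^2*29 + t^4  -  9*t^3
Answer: d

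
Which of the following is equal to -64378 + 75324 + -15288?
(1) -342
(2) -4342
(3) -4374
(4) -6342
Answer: 2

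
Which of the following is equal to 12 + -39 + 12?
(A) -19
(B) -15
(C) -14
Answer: B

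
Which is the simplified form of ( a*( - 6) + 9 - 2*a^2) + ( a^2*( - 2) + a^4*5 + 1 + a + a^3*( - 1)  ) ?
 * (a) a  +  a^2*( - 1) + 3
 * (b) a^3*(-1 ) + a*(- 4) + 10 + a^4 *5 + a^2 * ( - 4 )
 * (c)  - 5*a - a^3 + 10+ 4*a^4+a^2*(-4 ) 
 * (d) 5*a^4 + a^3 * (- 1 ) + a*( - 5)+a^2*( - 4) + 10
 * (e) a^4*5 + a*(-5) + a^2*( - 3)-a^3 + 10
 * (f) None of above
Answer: d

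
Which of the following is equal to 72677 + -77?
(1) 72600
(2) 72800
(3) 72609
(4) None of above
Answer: 1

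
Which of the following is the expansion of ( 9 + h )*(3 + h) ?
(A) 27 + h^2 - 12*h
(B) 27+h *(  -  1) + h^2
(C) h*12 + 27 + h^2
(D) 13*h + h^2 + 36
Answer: C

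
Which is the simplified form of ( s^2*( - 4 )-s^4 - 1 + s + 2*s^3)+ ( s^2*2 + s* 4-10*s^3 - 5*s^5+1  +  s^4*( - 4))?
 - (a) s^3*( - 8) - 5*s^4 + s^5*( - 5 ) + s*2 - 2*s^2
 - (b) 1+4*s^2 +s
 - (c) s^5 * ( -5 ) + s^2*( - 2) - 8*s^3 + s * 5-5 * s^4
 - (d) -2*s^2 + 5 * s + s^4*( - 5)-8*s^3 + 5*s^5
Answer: c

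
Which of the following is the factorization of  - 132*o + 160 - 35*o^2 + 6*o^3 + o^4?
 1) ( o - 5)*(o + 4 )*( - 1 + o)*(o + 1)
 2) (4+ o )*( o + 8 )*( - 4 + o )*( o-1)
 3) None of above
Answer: 3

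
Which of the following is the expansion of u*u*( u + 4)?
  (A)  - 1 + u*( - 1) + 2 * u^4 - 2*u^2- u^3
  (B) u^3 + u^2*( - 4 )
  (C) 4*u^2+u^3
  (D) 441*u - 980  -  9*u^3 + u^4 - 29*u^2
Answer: C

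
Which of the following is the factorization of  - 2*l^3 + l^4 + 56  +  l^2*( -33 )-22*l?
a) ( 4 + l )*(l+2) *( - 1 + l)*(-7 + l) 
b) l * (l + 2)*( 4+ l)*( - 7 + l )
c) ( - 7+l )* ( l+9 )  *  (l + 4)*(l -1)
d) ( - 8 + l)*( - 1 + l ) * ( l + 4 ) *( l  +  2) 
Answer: a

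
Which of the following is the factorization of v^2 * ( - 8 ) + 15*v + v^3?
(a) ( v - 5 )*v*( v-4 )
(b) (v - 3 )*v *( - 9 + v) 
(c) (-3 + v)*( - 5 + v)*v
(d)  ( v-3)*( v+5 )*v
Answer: c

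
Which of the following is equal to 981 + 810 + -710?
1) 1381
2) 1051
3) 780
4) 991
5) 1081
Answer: 5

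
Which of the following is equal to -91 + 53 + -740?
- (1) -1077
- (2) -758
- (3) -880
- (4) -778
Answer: 4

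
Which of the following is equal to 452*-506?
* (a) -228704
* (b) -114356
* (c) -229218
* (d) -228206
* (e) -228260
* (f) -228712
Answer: f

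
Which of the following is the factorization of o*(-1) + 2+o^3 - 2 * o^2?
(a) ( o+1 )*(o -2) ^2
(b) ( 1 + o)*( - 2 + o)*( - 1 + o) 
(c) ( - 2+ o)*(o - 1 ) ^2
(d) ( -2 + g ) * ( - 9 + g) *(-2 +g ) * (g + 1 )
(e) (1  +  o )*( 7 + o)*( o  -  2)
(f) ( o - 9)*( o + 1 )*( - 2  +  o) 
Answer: b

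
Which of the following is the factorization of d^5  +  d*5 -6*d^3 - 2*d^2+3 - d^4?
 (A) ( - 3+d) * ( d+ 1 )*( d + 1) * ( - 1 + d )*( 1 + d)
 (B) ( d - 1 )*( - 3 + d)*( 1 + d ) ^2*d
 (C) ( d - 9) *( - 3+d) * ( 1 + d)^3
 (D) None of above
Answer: A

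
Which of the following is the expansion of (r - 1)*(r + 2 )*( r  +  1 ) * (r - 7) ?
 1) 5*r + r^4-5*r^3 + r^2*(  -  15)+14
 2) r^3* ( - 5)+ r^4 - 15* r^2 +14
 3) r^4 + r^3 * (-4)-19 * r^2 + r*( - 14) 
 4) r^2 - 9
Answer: 1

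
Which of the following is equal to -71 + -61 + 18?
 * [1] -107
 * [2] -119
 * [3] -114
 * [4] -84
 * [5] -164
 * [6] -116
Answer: 3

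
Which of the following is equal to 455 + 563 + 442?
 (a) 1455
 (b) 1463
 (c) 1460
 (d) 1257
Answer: c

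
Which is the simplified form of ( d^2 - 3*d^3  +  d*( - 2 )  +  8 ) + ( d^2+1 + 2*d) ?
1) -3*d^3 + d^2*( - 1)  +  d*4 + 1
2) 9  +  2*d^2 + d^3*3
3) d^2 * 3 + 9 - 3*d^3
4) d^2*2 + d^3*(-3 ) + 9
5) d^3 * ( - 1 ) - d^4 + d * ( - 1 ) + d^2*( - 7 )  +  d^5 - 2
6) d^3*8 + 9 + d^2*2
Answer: 4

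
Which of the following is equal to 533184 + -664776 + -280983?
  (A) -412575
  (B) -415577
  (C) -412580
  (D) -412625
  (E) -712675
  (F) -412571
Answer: A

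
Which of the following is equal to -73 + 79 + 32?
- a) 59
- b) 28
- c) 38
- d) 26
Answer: c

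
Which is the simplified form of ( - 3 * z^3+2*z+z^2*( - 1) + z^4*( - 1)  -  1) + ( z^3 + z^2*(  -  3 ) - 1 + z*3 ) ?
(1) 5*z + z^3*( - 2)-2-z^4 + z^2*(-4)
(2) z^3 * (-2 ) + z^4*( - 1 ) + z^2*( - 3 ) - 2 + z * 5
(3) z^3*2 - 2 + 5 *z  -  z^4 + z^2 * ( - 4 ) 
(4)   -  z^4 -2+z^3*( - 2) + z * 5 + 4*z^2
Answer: 1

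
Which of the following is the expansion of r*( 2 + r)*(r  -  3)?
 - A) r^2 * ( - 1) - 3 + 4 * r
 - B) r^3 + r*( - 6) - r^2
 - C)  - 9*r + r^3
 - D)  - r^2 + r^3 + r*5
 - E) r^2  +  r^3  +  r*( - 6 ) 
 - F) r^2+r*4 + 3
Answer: B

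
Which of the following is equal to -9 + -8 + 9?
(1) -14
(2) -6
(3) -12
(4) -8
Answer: 4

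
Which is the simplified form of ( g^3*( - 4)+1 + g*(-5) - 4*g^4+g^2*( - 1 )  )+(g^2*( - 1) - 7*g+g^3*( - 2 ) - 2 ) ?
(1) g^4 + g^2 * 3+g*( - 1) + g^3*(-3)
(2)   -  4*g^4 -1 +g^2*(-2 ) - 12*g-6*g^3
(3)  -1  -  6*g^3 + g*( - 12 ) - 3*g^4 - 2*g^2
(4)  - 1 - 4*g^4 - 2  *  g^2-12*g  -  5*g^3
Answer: 2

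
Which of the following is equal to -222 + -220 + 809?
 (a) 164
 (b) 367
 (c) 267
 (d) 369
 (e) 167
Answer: b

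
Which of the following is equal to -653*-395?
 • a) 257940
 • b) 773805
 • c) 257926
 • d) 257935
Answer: d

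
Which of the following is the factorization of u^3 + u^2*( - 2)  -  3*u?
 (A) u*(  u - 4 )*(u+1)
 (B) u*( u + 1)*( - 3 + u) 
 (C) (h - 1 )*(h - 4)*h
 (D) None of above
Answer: B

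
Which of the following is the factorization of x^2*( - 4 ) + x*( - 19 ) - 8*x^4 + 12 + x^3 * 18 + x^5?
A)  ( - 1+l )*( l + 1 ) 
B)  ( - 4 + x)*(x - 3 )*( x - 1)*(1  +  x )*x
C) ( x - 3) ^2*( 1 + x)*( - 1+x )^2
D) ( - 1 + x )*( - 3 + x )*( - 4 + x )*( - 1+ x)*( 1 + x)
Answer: D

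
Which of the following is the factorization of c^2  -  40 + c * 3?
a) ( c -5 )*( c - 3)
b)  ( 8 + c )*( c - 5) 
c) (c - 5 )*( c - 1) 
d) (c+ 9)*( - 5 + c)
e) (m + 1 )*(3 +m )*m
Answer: b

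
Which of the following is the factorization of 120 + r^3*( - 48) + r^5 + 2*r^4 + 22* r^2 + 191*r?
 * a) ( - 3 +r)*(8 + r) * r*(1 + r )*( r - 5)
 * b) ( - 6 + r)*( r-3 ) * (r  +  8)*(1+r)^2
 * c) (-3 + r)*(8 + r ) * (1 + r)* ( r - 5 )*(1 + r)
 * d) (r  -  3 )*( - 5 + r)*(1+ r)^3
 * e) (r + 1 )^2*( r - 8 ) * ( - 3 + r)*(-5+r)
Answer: c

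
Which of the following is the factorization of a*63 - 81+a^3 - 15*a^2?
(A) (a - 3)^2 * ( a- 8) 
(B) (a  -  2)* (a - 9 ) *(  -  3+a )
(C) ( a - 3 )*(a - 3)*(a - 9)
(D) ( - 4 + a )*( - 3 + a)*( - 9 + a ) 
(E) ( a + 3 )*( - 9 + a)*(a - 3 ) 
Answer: C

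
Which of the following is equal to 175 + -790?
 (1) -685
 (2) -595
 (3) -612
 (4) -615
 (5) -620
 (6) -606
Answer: 4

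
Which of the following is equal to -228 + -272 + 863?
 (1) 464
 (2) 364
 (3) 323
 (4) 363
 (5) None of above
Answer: 4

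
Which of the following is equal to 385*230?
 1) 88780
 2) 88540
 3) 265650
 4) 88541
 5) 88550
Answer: 5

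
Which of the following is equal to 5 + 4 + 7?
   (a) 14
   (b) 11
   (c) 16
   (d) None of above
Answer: c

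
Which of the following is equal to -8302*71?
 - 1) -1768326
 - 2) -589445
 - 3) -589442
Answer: 3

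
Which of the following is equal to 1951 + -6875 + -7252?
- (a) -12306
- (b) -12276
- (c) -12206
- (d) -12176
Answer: d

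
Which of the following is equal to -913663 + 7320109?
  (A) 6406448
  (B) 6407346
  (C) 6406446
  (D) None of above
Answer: C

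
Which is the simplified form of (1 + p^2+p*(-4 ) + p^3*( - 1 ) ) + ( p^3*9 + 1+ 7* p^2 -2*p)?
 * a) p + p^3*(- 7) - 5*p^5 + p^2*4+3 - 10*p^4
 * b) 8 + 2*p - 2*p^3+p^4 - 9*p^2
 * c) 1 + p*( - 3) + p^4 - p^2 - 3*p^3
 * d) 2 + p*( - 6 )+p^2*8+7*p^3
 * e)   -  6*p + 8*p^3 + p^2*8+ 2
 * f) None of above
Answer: e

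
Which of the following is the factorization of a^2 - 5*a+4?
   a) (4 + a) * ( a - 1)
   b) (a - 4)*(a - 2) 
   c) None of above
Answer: c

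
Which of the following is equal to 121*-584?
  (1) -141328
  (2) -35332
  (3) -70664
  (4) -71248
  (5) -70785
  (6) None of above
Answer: 3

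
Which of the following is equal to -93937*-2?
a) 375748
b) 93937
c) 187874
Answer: c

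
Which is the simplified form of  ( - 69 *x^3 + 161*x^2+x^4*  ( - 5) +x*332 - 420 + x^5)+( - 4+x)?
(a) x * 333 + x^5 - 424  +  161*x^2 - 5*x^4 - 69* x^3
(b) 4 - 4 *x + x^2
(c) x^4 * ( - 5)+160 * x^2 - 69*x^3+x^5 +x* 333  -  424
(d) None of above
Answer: a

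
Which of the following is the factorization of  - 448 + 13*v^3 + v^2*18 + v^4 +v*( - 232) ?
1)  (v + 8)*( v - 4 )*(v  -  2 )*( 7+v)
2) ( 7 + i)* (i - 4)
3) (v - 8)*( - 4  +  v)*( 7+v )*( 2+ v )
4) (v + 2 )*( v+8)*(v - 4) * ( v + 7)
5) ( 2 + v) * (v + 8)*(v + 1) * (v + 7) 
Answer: 4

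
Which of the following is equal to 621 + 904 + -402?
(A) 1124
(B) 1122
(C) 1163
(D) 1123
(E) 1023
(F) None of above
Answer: D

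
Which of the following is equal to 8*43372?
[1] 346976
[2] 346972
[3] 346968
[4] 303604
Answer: 1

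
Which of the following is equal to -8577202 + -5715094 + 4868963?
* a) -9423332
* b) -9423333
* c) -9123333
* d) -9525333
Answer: b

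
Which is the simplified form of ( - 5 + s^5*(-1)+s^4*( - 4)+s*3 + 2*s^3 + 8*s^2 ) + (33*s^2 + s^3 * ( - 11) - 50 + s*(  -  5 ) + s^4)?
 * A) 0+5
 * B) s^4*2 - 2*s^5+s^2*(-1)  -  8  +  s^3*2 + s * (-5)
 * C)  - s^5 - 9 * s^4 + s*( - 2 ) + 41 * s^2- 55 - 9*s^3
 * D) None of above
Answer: D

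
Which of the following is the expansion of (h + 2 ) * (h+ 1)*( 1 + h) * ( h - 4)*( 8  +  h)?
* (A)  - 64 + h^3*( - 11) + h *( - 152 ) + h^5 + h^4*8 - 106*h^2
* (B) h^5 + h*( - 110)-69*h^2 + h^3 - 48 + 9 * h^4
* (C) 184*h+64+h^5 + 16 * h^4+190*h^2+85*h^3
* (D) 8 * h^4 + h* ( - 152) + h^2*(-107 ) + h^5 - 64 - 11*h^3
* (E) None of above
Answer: A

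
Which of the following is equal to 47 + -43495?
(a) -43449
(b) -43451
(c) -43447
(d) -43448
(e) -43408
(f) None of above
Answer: d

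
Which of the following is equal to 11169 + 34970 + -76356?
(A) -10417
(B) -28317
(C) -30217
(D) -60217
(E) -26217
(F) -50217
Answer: C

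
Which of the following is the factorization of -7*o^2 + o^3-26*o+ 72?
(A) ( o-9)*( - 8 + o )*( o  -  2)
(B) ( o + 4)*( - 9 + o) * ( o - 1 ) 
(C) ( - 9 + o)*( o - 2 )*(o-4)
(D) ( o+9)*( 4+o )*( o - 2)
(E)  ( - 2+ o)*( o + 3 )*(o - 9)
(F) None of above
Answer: F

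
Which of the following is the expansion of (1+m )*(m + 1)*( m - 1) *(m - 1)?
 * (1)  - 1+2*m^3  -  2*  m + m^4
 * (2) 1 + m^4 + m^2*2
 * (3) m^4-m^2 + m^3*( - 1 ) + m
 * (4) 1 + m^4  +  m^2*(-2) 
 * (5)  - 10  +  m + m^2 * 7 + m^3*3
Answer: 4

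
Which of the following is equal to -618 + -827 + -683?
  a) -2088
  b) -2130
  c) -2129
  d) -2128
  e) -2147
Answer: d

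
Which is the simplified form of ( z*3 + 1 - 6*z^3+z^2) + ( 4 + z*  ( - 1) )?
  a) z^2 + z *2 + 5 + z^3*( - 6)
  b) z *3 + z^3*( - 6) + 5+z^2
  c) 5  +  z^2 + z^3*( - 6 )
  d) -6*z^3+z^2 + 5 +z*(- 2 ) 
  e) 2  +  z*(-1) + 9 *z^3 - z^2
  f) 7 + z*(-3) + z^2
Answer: a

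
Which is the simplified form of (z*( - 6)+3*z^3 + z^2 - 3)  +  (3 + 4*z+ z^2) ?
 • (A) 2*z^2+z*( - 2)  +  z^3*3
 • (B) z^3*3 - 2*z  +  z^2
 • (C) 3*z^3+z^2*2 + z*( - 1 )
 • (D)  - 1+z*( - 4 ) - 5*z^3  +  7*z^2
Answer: A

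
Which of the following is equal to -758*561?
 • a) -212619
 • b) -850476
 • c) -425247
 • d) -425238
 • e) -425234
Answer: d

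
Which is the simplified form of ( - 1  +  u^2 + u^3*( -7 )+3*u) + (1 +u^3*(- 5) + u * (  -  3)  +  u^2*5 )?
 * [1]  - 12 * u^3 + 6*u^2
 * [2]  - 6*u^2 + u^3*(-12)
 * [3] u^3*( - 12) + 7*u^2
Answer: 1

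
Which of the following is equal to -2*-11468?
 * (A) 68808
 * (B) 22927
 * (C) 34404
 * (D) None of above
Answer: D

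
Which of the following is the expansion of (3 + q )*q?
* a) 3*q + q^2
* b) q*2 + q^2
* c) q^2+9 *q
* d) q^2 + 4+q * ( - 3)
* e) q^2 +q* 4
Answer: a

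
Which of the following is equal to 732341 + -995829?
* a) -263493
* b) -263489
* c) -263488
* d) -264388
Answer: c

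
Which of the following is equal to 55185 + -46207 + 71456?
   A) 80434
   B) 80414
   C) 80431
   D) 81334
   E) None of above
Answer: A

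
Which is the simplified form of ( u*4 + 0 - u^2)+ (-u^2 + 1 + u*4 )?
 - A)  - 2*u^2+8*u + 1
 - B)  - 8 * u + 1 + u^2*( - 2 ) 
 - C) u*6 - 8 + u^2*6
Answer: A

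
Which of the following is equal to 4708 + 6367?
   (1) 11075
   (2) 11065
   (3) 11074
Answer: 1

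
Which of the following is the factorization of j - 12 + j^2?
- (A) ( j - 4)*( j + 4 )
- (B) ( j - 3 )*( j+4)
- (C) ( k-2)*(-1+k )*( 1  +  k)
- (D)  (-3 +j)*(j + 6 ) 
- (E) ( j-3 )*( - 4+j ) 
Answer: B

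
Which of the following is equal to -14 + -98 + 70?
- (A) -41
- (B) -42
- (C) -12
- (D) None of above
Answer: B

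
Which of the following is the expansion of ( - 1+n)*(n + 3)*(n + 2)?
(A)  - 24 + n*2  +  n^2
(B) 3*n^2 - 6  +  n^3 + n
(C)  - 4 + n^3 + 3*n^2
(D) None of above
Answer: D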